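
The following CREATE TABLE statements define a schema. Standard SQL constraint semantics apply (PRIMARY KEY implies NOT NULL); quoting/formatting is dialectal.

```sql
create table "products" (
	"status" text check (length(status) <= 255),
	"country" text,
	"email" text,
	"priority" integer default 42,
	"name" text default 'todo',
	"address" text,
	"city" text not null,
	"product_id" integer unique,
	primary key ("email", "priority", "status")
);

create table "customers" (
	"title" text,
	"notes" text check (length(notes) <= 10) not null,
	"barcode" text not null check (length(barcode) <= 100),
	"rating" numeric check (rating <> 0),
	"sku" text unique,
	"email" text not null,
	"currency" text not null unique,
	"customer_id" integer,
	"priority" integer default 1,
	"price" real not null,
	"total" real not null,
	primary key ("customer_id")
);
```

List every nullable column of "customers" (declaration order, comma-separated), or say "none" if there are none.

- title: no NOT NULL constraint applies → nullable.
- notes: declared NOT NULL → not nullable.
- barcode: declared NOT NULL → not nullable.
- rating: CHECK does not forbid NULL (a CHECK constraint passes when its expression is NULL) → nullable.
- sku: UNIQUE does not imply NOT NULL → nullable.
- email: declared NOT NULL → not nullable.
- currency: declared NOT NULL → not nullable.
- customer_id: part of the PRIMARY KEY, which implies NOT NULL → not nullable.
- priority: DEFAULT only fills an omitted column; an explicit NULL is still allowed → nullable.
- price: declared NOT NULL → not nullable.
- total: declared NOT NULL → not nullable.

title, rating, sku, priority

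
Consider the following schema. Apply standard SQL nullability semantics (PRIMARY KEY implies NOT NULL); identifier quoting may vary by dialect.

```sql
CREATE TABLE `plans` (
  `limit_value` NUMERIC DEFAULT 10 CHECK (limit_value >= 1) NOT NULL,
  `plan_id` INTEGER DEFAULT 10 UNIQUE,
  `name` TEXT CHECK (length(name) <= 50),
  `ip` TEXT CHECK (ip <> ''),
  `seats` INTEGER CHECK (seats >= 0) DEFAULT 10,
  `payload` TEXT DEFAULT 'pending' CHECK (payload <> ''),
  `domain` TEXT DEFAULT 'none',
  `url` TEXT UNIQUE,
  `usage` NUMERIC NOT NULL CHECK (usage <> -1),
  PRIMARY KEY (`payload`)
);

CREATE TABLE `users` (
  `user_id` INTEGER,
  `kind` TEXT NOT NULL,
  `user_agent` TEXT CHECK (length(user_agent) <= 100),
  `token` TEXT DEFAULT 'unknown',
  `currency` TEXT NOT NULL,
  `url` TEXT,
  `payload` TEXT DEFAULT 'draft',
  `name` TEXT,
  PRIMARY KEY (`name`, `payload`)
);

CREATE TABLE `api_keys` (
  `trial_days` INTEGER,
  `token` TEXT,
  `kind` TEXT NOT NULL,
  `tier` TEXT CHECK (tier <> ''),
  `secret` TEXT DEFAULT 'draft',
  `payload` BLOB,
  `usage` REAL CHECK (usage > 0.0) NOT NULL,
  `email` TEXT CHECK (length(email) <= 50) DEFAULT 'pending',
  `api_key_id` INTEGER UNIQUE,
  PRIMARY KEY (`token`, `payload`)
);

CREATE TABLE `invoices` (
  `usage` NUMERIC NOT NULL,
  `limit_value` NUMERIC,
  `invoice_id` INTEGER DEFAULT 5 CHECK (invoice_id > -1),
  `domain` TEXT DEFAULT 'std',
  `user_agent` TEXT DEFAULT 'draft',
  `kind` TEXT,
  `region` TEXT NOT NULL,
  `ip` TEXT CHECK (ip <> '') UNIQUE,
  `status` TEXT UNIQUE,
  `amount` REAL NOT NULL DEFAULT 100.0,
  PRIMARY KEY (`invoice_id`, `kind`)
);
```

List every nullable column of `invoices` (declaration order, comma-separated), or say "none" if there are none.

limit_value, domain, user_agent, ip, status

- usage: declared NOT NULL → not nullable.
- limit_value: no NOT NULL constraint applies → nullable.
- invoice_id: part of the PRIMARY KEY, which implies NOT NULL → not nullable.
- domain: DEFAULT only fills an omitted column; an explicit NULL is still allowed → nullable.
- user_agent: DEFAULT only fills an omitted column; an explicit NULL is still allowed → nullable.
- kind: part of the PRIMARY KEY, which implies NOT NULL → not nullable.
- region: declared NOT NULL → not nullable.
- ip: CHECK does not forbid NULL (a CHECK constraint passes when its expression is NULL) → nullable.
- status: UNIQUE does not imply NOT NULL → nullable.
- amount: declared NOT NULL → not nullable.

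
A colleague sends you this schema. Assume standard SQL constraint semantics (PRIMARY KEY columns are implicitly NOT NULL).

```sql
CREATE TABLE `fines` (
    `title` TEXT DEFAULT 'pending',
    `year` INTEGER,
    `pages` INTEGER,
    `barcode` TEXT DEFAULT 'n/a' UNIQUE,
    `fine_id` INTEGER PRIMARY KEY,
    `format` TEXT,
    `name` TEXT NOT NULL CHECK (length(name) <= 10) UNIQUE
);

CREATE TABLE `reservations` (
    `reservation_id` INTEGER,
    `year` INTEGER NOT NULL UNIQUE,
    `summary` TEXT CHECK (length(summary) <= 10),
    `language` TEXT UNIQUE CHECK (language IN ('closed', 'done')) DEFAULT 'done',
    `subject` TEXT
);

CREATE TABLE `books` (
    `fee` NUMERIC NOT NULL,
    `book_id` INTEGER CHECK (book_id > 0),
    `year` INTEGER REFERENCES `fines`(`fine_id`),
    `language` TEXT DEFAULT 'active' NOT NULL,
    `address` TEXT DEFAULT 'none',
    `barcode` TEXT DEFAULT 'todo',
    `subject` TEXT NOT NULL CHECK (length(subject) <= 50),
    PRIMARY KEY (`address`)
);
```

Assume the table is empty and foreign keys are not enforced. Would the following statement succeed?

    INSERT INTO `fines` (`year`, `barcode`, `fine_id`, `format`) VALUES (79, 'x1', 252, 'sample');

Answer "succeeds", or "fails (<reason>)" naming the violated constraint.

name is omitted from the column list and has no DEFAULT, so it would receive NULL.
But name is declared NOT NULL.

fails (NOT NULL on name)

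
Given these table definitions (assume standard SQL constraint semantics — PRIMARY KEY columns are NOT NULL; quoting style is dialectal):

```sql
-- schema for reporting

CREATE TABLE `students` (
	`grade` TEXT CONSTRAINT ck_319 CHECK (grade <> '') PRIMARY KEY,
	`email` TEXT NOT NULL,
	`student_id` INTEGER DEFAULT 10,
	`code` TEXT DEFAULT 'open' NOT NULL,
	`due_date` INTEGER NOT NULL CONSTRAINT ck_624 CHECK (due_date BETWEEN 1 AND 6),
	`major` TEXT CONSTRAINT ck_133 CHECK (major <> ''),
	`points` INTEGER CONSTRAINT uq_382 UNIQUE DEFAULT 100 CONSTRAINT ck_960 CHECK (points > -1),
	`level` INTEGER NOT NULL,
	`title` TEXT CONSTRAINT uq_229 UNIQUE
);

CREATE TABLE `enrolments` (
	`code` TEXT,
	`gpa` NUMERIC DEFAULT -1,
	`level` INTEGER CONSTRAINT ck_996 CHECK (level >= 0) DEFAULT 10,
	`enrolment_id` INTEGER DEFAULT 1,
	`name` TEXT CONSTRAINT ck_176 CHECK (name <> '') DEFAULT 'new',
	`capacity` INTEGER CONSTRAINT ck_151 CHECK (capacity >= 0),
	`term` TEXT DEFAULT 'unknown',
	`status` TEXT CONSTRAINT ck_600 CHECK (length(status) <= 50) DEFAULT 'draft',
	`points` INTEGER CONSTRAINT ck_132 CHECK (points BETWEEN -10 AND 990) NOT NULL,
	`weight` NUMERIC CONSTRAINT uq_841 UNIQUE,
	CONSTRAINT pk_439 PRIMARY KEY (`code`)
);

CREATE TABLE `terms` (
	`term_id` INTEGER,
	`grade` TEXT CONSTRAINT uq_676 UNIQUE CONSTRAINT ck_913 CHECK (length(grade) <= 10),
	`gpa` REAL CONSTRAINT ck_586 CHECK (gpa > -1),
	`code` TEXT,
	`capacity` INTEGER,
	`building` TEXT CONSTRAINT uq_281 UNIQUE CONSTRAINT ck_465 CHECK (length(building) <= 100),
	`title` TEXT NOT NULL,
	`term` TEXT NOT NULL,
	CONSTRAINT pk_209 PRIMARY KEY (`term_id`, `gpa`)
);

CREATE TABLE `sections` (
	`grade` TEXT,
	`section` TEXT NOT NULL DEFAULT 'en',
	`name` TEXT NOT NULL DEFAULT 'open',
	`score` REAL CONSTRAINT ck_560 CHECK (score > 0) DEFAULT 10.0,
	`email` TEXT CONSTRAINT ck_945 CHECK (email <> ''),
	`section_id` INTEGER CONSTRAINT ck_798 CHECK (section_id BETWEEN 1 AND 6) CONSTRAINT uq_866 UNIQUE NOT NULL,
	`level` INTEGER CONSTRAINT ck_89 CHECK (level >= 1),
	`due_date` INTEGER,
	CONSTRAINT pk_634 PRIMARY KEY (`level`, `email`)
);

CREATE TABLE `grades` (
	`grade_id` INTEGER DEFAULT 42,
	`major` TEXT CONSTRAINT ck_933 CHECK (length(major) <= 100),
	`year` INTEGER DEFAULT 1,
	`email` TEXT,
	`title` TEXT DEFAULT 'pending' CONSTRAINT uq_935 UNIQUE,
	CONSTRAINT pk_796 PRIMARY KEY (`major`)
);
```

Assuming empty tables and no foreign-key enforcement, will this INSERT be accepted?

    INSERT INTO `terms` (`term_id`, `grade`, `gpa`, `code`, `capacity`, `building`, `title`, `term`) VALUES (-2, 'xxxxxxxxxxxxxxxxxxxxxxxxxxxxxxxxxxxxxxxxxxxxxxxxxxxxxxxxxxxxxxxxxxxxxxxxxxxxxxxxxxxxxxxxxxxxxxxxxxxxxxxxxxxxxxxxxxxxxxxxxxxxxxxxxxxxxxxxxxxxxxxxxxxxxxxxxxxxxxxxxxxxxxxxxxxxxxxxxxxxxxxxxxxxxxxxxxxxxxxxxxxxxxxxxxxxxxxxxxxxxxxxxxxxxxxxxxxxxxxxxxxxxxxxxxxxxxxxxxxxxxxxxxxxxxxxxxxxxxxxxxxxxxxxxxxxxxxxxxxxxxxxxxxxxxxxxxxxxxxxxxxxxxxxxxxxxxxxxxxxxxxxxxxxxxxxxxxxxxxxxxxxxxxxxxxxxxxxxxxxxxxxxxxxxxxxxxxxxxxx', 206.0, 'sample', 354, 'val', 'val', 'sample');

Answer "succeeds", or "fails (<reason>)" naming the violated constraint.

The value 'xxxxxxxxxxxxxxxxxxxxxxxxxxxxxxxxxxxxxxxxxxxxxxxxxxxxxxxxxxxxxxxxxxxxxxxxxxxxxxxxxxxxxxxxxxxxxxxxxxxxxxxxxxxxxxxxxxxxxxxxxxxxxxxxxxxxxxxxxxxxxxxxxxxxxxxxxxxxxxxxxxxxxxxxxxxxxxxxxxxxxxxxxxxxxxxxxxxxxxxxxxxxxxxxxxxxxxxxxxxxxxxxxxxxxxxxxxxxxxxxxxxxxxxxxxxxxxxxxxxxxxxxxxxxxxxxxxxxxxxxxxxxxxxxxxxxxxxxxxxxxxxxxxxxxxxxxxxxxxxxxxxxxxxxxxxxxxxxxxxxxxxxxxxxxxxxxxxxxxxxxxxxxxxxxxxxxxxxxxxxxxxxxxxxxxxxxxxxxxxx' for grade violates CHECK (length(grade) <= 10).

fails (CHECK on grade)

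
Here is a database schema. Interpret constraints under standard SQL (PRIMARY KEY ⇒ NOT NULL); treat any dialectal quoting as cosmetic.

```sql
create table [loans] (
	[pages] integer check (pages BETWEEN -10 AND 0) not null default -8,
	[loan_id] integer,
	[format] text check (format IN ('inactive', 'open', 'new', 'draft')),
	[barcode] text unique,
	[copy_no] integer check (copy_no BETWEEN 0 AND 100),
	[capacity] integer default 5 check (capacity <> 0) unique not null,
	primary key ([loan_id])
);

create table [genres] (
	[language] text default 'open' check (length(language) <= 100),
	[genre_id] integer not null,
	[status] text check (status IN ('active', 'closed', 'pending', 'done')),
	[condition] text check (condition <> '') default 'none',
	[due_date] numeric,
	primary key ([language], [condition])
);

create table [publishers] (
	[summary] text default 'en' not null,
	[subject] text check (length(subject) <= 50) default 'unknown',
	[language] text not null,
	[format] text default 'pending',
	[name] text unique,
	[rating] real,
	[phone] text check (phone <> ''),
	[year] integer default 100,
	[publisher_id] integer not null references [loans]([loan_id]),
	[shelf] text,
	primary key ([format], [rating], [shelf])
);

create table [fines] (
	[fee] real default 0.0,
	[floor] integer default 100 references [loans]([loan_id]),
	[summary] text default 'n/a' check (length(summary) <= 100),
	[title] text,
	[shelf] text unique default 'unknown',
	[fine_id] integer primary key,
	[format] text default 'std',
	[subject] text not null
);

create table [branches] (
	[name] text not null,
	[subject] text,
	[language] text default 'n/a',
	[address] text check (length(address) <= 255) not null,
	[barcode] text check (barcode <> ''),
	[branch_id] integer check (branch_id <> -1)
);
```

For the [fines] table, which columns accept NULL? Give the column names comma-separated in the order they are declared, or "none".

- fee: DEFAULT only fills an omitted column; an explicit NULL is still allowed → nullable.
- floor: a foreign key column may be NULL unless separately constrained → nullable.
- summary: CHECK does not forbid NULL (a CHECK constraint passes when its expression is NULL) → nullable.
- title: no NOT NULL constraint applies → nullable.
- shelf: UNIQUE does not imply NOT NULL → nullable.
- fine_id: part of the PRIMARY KEY, which implies NOT NULL → not nullable.
- format: DEFAULT only fills an omitted column; an explicit NULL is still allowed → nullable.
- subject: declared NOT NULL → not nullable.

fee, floor, summary, title, shelf, format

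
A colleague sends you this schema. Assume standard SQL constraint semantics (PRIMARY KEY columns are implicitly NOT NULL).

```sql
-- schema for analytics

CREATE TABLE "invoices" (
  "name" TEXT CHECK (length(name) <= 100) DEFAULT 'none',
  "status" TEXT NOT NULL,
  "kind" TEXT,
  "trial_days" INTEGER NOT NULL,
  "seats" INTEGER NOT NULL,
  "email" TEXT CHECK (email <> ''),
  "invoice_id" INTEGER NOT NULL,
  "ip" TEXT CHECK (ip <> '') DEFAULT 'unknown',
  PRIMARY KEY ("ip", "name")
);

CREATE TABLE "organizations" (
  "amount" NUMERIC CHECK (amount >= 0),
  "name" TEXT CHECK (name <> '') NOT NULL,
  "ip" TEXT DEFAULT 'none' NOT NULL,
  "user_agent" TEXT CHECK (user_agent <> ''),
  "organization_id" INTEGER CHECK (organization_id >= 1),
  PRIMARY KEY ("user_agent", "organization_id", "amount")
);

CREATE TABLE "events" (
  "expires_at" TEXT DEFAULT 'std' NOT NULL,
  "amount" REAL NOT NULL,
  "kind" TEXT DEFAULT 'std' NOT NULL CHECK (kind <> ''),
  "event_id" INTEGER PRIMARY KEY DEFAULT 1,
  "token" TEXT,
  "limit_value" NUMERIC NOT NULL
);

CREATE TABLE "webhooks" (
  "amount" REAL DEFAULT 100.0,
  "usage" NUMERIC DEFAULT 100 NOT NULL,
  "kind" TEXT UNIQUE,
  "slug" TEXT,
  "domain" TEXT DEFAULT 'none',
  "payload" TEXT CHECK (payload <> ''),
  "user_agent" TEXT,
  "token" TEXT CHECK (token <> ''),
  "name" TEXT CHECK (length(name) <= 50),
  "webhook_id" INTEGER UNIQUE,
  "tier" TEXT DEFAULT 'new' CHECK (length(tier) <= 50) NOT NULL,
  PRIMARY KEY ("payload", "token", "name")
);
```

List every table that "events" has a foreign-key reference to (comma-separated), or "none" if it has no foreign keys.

none

No column in events has a REFERENCES clause.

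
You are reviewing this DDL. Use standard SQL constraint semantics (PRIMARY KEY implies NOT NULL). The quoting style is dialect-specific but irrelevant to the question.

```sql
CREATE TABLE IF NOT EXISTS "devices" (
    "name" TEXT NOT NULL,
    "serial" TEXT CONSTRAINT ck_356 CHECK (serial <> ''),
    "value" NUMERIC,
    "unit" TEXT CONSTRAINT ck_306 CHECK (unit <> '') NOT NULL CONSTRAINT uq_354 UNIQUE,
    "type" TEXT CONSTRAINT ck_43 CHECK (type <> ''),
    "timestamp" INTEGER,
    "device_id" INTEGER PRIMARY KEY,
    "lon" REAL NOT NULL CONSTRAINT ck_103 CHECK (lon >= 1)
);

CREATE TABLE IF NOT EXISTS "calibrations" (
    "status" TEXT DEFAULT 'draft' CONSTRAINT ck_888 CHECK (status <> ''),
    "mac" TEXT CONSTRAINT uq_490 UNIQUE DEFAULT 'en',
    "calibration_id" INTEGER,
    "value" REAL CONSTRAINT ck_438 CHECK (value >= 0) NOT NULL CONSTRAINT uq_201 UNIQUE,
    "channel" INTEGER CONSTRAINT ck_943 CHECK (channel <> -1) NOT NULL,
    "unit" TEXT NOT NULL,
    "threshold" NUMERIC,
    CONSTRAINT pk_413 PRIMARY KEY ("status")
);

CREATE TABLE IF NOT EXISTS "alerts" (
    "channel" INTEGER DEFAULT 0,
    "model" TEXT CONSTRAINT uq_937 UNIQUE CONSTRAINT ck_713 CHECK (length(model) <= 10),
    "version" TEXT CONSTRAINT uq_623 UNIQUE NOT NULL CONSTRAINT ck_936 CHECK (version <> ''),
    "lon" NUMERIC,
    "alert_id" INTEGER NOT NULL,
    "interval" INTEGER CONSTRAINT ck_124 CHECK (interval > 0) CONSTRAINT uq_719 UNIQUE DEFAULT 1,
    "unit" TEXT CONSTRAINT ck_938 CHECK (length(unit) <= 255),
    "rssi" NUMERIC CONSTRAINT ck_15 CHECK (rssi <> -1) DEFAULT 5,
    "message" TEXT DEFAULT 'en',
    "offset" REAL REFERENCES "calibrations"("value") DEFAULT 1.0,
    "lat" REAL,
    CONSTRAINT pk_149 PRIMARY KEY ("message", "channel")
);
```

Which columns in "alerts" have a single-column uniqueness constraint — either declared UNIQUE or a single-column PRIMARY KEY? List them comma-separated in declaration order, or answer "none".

- channel: part of a composite PRIMARY KEY — only the tuple is unique, not this column on its own.
- model: declared UNIQUE → unique.
- version: declared UNIQUE → unique.
- lon: no UNIQUE or single-column PK constraint.
- alert_id: no UNIQUE or single-column PK constraint.
- interval: declared UNIQUE → unique.
- unit: no UNIQUE or single-column PK constraint.
- rssi: no UNIQUE or single-column PK constraint.
- message: part of a composite PRIMARY KEY — only the tuple is unique, not this column on its own.
- offset: no UNIQUE or single-column PK constraint.
- lat: no UNIQUE or single-column PK constraint.

model, version, interval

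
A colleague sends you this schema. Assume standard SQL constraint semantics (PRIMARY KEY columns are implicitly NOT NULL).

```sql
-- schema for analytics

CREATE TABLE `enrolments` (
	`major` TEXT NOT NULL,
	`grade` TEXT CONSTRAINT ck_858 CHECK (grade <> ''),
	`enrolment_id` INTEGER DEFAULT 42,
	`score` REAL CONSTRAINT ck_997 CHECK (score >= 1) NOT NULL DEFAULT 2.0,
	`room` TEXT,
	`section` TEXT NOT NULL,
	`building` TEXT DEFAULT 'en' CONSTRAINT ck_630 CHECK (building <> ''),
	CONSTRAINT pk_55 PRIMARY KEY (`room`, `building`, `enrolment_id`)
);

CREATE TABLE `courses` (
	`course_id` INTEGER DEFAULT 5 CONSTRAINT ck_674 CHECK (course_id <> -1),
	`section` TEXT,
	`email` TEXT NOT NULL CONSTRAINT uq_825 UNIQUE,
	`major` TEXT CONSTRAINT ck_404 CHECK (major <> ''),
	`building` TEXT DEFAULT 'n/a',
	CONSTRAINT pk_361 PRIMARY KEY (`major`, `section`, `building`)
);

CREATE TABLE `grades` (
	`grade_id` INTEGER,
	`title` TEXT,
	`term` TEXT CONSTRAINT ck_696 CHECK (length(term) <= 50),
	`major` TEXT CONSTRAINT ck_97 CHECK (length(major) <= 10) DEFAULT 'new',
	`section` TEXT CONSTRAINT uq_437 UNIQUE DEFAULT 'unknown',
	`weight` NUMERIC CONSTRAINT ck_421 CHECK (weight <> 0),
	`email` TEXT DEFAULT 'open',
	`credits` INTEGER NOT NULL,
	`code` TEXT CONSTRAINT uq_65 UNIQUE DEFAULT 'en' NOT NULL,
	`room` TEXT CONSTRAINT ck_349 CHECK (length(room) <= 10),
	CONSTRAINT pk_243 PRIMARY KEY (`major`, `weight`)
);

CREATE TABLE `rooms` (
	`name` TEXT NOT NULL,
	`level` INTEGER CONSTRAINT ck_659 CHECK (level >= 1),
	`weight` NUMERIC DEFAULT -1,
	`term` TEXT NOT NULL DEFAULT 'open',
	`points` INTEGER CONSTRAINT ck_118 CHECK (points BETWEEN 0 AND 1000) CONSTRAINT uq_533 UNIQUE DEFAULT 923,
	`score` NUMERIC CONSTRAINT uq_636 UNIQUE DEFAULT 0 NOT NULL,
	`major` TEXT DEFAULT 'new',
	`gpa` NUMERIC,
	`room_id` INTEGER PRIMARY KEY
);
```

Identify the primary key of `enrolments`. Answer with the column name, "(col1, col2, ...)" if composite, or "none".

A table-level PRIMARY KEY clause names 3 columns: room, building, enrolment_id.
This is a composite key — the combination is unique, not each column individually.

(room, building, enrolment_id)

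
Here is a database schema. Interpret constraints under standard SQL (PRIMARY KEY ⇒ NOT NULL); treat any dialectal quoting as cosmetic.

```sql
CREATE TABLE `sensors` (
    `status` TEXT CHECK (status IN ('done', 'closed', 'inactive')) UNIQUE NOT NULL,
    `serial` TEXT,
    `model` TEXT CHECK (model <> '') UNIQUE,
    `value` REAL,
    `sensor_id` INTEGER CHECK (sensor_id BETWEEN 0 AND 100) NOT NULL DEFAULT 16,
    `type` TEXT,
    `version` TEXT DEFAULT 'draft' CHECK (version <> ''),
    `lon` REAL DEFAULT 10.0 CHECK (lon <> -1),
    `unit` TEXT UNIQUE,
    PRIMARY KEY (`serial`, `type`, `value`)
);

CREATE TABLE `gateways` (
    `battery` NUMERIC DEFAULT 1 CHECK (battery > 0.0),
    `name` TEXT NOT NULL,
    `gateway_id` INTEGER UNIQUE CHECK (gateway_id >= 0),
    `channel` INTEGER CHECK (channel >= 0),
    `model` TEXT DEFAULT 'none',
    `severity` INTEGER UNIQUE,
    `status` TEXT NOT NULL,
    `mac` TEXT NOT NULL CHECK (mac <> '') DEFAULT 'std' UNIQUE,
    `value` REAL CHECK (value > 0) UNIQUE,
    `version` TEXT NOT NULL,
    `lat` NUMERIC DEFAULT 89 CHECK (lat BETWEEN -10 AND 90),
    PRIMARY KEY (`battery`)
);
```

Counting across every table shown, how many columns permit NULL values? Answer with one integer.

10

sensors: 4 nullable (model, version, lon, unit — PK (serial, type, value) and explicit NOT NULL columns excluded).
gateways: 6 nullable (gateway_id, channel, model, severity, value, lat — PK (battery) and explicit NOT NULL columns excluded).
Total: 4 + 6 = 10.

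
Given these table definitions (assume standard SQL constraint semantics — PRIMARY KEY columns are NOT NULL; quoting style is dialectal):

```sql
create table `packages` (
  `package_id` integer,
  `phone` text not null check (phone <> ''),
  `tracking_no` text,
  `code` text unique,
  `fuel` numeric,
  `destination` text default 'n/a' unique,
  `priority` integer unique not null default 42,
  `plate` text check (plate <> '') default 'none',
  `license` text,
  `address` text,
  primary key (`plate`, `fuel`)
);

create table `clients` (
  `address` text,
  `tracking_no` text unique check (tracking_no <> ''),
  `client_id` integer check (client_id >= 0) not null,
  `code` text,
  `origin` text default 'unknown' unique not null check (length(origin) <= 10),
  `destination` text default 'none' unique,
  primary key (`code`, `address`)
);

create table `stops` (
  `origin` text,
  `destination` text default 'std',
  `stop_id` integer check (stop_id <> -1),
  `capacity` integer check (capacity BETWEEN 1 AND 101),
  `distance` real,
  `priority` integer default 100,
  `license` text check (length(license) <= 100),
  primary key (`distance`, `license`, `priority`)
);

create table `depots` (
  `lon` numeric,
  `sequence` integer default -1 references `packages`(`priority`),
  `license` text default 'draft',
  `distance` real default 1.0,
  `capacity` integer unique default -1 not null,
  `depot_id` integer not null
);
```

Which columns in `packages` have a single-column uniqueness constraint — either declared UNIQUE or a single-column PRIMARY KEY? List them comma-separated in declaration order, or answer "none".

code, destination, priority

- package_id: no UNIQUE or single-column PK constraint.
- phone: no UNIQUE or single-column PK constraint.
- tracking_no: no UNIQUE or single-column PK constraint.
- code: declared UNIQUE → unique.
- fuel: part of a composite PRIMARY KEY — only the tuple is unique, not this column on its own.
- destination: declared UNIQUE → unique.
- priority: declared UNIQUE → unique.
- plate: part of a composite PRIMARY KEY — only the tuple is unique, not this column on its own.
- license: no UNIQUE or single-column PK constraint.
- address: no UNIQUE or single-column PK constraint.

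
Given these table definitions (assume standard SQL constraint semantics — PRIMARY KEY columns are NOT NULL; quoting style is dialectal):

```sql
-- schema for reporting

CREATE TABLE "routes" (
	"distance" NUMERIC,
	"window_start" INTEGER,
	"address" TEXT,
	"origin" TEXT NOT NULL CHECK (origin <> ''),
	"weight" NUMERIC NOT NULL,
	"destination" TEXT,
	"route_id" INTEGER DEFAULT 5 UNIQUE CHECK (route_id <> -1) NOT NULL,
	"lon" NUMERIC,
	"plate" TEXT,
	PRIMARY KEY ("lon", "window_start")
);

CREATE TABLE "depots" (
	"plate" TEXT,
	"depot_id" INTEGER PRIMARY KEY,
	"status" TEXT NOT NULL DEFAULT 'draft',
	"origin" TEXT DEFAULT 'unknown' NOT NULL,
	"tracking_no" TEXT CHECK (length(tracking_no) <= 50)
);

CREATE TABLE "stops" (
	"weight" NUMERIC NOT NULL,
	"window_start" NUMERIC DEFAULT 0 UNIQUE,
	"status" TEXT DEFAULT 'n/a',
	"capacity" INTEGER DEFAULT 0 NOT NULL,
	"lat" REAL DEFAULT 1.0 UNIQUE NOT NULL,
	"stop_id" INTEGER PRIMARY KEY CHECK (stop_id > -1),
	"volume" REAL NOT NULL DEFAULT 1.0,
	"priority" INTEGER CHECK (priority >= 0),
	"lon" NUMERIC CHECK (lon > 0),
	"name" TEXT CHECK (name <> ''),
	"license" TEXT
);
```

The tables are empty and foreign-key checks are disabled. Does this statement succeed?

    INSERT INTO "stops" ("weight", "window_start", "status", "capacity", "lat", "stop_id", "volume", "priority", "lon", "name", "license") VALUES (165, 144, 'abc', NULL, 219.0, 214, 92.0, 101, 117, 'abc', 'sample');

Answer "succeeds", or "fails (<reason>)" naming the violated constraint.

capacity is explicitly set to NULL, but capacity is declared NOT NULL.

fails (NOT NULL on capacity)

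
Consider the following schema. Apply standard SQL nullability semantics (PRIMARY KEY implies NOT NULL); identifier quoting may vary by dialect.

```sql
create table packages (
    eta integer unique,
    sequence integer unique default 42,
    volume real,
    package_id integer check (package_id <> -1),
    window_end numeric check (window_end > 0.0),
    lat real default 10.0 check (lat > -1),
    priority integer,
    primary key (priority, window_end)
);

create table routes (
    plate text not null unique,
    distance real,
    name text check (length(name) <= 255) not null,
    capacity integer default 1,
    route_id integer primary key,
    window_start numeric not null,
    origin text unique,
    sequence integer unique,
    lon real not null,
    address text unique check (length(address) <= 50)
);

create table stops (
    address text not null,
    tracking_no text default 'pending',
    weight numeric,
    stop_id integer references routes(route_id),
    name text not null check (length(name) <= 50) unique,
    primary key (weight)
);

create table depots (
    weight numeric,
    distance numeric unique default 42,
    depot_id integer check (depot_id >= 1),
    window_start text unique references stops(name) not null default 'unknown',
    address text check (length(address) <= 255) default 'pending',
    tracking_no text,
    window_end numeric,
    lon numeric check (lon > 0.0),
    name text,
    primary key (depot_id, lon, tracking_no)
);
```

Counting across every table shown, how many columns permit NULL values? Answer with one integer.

packages: 5 nullable (eta, sequence, volume, package_id, lat — PK (priority, window_end) and explicit NOT NULL columns excluded).
routes: 5 nullable (distance, capacity, origin, sequence, address — PK (route_id) and explicit NOT NULL columns excluded).
stops: 2 nullable (tracking_no, stop_id — PK (weight) and explicit NOT NULL columns excluded).
depots: 5 nullable (weight, distance, address, window_end, name — PK (depot_id, lon, tracking_no) and explicit NOT NULL columns excluded).
Total: 5 + 5 + 2 + 5 = 17.

17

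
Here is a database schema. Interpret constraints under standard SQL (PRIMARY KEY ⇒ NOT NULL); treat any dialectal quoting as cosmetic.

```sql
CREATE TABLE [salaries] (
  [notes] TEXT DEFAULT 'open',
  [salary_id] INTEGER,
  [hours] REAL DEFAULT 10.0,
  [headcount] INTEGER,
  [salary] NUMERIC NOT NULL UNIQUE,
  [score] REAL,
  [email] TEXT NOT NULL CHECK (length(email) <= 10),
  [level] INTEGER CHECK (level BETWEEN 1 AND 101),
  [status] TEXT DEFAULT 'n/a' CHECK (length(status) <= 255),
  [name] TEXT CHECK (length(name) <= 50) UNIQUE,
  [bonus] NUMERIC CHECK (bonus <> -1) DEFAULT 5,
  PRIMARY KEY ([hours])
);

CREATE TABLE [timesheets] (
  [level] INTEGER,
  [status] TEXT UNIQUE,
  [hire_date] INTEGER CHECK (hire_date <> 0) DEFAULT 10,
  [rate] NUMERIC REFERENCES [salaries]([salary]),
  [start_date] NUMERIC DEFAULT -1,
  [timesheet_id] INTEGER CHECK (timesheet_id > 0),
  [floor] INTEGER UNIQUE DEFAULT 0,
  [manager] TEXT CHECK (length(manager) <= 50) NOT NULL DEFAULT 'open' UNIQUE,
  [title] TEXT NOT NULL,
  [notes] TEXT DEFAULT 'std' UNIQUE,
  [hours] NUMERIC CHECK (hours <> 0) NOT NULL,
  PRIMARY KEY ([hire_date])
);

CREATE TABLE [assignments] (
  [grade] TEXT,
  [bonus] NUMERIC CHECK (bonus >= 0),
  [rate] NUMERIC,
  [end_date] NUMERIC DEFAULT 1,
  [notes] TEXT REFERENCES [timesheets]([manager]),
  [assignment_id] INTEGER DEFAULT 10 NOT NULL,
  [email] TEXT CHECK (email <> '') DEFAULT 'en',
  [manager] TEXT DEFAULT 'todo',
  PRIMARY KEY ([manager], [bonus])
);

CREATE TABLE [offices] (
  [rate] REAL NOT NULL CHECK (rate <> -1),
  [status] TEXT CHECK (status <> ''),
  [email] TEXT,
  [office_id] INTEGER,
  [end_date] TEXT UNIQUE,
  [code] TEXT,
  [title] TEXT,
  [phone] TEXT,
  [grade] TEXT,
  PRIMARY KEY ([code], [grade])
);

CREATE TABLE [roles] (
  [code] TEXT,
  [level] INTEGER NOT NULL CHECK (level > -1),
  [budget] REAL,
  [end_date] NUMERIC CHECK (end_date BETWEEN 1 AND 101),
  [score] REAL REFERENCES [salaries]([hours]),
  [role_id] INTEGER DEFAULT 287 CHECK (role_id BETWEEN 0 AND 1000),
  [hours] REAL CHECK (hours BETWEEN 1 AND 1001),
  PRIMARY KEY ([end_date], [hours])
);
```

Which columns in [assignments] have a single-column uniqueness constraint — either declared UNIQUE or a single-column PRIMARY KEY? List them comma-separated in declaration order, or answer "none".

- grade: no UNIQUE or single-column PK constraint.
- bonus: part of a composite PRIMARY KEY — only the tuple is unique, not this column on its own.
- rate: no UNIQUE or single-column PK constraint.
- end_date: no UNIQUE or single-column PK constraint.
- notes: no UNIQUE or single-column PK constraint.
- assignment_id: no UNIQUE or single-column PK constraint.
- email: no UNIQUE or single-column PK constraint.
- manager: part of a composite PRIMARY KEY — only the tuple is unique, not this column on its own.

none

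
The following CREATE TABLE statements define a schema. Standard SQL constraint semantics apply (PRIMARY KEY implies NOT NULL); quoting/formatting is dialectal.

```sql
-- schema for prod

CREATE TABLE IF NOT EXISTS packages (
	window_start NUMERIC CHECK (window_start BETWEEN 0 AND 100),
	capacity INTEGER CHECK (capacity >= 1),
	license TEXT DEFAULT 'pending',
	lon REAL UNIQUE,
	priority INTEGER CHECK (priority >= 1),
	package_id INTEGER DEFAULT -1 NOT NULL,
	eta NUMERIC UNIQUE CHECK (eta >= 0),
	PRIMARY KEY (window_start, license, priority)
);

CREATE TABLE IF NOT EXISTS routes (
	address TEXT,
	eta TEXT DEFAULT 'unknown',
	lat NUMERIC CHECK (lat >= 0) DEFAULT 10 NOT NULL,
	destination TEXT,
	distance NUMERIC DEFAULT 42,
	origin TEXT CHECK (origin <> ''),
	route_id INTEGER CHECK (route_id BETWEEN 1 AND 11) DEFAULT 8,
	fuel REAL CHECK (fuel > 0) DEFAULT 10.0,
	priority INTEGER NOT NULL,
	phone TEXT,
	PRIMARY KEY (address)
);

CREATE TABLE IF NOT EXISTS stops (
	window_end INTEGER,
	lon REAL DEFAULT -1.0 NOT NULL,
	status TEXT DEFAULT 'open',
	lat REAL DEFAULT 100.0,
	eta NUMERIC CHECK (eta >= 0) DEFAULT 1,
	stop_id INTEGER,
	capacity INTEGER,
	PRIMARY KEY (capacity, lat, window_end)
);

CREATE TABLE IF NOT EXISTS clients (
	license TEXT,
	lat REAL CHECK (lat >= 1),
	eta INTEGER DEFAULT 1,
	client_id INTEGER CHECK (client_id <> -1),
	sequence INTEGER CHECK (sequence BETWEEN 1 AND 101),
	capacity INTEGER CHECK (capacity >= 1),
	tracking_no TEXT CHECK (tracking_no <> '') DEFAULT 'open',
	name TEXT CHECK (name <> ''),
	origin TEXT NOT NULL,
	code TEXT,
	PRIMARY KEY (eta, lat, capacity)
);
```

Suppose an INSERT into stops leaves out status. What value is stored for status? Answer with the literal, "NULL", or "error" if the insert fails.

'open'

status has an explicit DEFAULT 'open'.
When the column is omitted from an INSERT, that default is used.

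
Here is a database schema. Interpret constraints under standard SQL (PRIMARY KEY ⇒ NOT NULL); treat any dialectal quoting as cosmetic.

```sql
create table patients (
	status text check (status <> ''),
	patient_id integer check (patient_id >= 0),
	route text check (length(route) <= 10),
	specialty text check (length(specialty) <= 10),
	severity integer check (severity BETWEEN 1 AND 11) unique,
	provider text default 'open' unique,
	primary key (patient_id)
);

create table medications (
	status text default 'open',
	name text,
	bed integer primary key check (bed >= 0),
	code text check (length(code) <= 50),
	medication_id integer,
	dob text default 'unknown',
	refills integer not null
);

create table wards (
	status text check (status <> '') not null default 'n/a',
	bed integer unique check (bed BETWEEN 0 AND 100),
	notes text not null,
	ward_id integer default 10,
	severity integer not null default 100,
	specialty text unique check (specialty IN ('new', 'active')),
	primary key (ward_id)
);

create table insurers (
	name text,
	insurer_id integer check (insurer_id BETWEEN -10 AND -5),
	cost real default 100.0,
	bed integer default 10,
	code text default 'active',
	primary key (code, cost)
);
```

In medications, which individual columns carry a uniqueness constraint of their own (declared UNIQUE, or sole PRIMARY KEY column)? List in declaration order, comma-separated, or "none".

- status: no UNIQUE or single-column PK constraint.
- name: no UNIQUE or single-column PK constraint.
- bed: single-column PRIMARY KEY → unique.
- code: no UNIQUE or single-column PK constraint.
- medication_id: no UNIQUE or single-column PK constraint.
- dob: no UNIQUE or single-column PK constraint.
- refills: no UNIQUE or single-column PK constraint.

bed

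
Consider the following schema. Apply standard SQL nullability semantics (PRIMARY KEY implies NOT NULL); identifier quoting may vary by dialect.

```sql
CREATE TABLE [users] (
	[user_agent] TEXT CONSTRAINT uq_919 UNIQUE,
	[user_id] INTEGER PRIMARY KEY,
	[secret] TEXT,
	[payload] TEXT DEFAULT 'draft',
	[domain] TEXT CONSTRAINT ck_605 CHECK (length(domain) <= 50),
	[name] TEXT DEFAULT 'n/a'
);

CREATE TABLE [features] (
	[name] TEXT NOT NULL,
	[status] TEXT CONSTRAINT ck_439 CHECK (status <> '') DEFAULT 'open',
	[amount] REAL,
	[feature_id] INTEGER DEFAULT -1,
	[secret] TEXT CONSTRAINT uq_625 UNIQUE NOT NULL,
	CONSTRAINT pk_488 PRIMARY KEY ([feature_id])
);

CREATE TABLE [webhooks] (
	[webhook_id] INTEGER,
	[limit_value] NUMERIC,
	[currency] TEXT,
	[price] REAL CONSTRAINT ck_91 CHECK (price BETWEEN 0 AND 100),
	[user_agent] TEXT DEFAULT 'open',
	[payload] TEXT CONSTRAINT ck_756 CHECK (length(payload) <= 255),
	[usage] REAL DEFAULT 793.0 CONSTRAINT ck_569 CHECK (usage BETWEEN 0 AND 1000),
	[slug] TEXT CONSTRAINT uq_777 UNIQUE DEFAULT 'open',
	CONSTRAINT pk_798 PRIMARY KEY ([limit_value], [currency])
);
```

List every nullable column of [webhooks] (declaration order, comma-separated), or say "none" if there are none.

webhook_id, price, user_agent, payload, usage, slug

- webhook_id: no NOT NULL constraint applies → nullable.
- limit_value: part of the PRIMARY KEY, which implies NOT NULL → not nullable.
- currency: part of the PRIMARY KEY, which implies NOT NULL → not nullable.
- price: CHECK does not forbid NULL (a CHECK constraint passes when its expression is NULL) → nullable.
- user_agent: DEFAULT only fills an omitted column; an explicit NULL is still allowed → nullable.
- payload: CHECK does not forbid NULL (a CHECK constraint passes when its expression is NULL) → nullable.
- usage: CHECK does not forbid NULL (a CHECK constraint passes when its expression is NULL) → nullable.
- slug: UNIQUE does not imply NOT NULL → nullable.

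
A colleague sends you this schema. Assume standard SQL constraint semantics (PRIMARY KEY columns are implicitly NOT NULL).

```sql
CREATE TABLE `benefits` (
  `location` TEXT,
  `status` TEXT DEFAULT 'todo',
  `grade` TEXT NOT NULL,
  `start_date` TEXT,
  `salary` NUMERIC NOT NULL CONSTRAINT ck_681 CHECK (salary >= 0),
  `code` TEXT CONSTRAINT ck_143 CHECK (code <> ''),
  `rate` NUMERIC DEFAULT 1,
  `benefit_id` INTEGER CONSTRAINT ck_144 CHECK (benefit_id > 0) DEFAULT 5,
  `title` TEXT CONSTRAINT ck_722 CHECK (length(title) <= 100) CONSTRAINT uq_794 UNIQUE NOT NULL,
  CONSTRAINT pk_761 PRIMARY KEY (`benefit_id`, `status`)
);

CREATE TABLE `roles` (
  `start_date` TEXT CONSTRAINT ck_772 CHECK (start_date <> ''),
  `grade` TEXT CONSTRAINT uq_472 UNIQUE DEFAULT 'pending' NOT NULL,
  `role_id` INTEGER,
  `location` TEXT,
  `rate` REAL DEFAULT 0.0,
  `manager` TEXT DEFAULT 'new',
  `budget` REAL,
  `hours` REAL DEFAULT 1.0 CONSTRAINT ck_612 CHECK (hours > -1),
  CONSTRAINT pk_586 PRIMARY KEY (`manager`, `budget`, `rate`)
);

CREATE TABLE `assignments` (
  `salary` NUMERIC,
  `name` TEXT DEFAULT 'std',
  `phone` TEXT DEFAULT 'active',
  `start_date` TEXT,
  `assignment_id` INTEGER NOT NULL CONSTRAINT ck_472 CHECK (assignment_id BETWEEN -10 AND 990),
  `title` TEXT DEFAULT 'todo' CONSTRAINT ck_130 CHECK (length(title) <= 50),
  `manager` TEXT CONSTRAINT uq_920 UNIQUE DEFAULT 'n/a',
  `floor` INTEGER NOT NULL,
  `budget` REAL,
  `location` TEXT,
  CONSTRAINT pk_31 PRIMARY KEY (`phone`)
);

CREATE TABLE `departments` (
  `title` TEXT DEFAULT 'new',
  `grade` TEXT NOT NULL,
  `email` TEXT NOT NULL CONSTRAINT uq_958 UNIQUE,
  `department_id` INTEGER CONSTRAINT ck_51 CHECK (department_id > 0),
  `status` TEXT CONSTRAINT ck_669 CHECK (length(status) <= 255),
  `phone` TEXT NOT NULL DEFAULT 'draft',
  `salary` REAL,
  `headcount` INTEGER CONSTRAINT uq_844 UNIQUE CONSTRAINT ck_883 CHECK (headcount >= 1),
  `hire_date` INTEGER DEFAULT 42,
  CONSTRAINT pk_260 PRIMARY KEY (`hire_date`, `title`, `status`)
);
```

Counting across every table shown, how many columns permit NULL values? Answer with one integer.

18

benefits: 4 nullable (location, start_date, code, rate — PK (benefit_id, status) and explicit NOT NULL columns excluded).
roles: 4 nullable (start_date, role_id, location, hours — PK (manager, budget, rate) and explicit NOT NULL columns excluded).
assignments: 7 nullable (salary, name, start_date, title, manager, budget, location — PK (phone) and explicit NOT NULL columns excluded).
departments: 3 nullable (department_id, salary, headcount — PK (hire_date, title, status) and explicit NOT NULL columns excluded).
Total: 4 + 4 + 7 + 3 = 18.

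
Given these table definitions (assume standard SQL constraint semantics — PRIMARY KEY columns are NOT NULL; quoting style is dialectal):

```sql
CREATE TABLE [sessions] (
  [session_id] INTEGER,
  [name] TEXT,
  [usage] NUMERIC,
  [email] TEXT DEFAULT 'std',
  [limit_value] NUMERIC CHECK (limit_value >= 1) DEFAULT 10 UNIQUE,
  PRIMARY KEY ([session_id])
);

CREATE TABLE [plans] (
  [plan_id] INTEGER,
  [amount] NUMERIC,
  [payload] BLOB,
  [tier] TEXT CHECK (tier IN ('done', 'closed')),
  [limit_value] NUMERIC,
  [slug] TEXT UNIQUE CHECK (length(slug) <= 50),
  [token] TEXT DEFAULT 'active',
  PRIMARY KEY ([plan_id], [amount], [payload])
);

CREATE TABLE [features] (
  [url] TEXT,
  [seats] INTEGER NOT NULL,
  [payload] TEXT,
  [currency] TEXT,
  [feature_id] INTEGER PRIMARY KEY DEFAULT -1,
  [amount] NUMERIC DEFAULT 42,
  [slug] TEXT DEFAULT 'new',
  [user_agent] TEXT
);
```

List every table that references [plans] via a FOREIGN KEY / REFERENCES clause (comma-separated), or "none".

none

No REFERENCES clause anywhere in the schema names plans.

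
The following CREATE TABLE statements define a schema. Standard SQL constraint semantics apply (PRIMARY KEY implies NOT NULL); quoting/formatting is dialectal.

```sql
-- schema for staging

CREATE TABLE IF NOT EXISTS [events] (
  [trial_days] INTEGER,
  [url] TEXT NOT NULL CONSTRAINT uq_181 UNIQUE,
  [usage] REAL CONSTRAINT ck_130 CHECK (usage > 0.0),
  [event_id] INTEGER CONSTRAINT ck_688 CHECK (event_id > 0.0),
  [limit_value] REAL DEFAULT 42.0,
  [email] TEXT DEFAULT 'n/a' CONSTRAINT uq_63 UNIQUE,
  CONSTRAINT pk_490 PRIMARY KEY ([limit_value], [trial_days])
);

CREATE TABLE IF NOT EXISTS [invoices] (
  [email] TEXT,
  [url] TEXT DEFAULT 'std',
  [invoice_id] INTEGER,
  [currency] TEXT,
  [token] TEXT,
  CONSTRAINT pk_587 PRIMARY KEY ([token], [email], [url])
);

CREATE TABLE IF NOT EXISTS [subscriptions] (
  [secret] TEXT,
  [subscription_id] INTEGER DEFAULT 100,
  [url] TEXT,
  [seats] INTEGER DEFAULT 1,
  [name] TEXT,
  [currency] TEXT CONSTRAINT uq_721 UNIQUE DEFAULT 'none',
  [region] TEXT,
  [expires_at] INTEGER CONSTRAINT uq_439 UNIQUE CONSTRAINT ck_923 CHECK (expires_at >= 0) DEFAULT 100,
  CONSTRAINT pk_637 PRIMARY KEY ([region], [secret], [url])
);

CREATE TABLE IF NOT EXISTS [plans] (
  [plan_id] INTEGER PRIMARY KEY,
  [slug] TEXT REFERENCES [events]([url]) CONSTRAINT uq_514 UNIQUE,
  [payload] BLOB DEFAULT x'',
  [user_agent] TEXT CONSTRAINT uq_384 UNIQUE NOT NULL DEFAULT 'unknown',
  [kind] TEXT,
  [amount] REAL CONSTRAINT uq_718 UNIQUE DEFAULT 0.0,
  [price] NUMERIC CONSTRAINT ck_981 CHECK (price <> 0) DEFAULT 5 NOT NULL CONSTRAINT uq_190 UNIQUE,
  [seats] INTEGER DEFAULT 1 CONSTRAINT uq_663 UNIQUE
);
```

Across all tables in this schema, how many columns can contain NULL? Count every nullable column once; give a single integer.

events: 3 nullable (usage, event_id, email — PK (limit_value, trial_days) and explicit NOT NULL columns excluded).
invoices: 2 nullable (invoice_id, currency — PK (token, email, url) and explicit NOT NULL columns excluded).
subscriptions: 5 nullable (subscription_id, seats, name, currency, expires_at — PK (region, secret, url) and explicit NOT NULL columns excluded).
plans: 5 nullable (slug, payload, kind, amount, seats — PK (plan_id) and explicit NOT NULL columns excluded).
Total: 3 + 2 + 5 + 5 = 15.

15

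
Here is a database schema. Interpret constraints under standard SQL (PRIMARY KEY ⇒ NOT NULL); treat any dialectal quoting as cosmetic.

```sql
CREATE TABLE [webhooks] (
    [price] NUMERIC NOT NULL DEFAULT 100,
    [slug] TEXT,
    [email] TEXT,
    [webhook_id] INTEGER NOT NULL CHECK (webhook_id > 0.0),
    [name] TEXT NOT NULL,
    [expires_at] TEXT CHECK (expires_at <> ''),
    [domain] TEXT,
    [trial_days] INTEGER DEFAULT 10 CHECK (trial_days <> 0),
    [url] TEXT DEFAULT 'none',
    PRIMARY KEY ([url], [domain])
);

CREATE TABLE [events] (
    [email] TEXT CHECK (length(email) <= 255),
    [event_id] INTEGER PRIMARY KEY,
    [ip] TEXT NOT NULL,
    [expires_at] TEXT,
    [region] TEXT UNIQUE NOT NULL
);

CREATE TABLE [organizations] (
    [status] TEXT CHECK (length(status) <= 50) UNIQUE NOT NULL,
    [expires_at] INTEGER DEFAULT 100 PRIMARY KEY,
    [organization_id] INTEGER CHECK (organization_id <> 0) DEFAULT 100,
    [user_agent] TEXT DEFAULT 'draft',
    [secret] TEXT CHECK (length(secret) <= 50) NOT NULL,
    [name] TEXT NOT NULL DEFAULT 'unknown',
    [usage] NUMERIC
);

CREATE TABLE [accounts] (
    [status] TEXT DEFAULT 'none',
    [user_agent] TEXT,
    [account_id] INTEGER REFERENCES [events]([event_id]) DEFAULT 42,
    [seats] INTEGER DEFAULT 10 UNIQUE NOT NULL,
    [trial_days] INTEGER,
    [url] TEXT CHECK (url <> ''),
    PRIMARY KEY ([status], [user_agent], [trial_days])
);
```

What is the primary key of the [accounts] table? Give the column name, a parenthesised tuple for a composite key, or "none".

A table-level PRIMARY KEY clause names 3 columns: status, user_agent, trial_days.
This is a composite key — the combination is unique, not each column individually.

(status, user_agent, trial_days)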